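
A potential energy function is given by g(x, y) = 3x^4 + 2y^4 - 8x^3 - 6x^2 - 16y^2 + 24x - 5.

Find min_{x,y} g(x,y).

-56

g(x,y) separates as P(x) + Q(y) − 5, so its minimum is min P + min Q − 5.
P'(x) = 12(x - 2)(x - 1)(x + 1) vanishes at x ∈ {-1, 1, 2}; Q'(y) = 8y(y - 2)(y + 2) vanishes at y ∈ {-2, 0, 2}.
Local minima of P (where P''>0): P(-1)=-19, P(2)=8. Local minima of Q: Q(-2)=-32, Q(2)=-32.
So the global minimum of g is P(-1) + Q(-2) − 5 = -19 − 32 − 5 = -56, attained at (-1, -2).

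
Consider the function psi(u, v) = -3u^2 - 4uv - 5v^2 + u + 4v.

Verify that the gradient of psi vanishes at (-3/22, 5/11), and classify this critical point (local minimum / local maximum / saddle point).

∇psi = (-6u - 4v + 1, -4u - 10v + 4); substituting (-3/22, 5/11) gives ∇psi = (0, 0), so (-3/22, 5/11) is indeed a critical point.
The Hessian of psi is constant: H = [[-6, -4], [-4, -10]].
det(H) = (-6)·(-10) − (-4)² = 44.
det(H) > 0 and tr(H) = -16 < 0, so H is negative definite and the point is a local maximum.

local maximum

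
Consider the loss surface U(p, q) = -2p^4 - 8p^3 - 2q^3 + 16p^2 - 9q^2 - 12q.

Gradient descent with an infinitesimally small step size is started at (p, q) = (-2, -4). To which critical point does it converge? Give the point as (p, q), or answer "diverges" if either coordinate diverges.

U is separable, so gradient descent decouples: p follows -∂U/∂p, q follows -∂U/∂q.
∂U/∂p = -8p(p - 1)(p + 4); at p=-2 this is -96, so p increases.
∂U/∂q = -6(q + 1)(q + 2); at q=-4 this is -36, so q increases.
p converges to its nearest critical value 0 (a local min of the p-part); q converges to -2. The iterate converges to (0, -2).

(0, -2)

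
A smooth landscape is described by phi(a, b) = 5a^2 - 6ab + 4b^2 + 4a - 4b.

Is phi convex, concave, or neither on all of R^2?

phi is quadratic, so its Hessian is the constant matrix H = [[10, -6], [-6, 8]].
det(H) = 44, tr(H) = 18.
det(H) > 0 and tr(H) > 0, so H is positive definite everywhere: convex.

convex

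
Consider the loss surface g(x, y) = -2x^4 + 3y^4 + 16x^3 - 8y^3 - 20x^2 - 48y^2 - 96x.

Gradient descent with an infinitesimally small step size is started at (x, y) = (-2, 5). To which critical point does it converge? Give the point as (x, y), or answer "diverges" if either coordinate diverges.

g is separable, so gradient descent decouples: x follows -∂g/∂x, y follows -∂g/∂y.
∂g/∂x = -8(x - 4)(x - 3)(x + 1); at x=-2 this is 240, so x decreases.
∂g/∂y = 12y(y - 4)(y + 2); at y=5 this is 420, so y decreases.
The x-coordinate has no critical point in that direction and runs off to infinity.

diverges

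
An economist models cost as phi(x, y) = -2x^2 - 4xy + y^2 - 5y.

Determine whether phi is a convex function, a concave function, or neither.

neither

phi is quadratic, so its Hessian is the constant matrix H = [[-4, -4], [-4, 2]].
det(H) = -24, tr(H) = -2.
det(H) < 0, so H is indefinite: neither convex nor concave.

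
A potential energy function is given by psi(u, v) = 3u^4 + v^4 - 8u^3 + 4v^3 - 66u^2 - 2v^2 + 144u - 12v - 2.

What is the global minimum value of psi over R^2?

psi(u,v) separates as P(u) + Q(v) − 2, so its minimum is min P + min Q − 2.
P'(u) = 12(u - 4)(u - 1)(u + 3) vanishes at u ∈ {-3, 1, 4}; Q'(v) = 4(v - 1)(v + 1)(v + 3) vanishes at v ∈ {-3, -1, 1}.
Local minima of P (where P''>0): P(-3)=-567, P(4)=-224. Local minima of Q: Q(-3)=-9, Q(1)=-9.
So the global minimum of psi is P(-3) + Q(-3) − 2 = -567 − 9 − 2 = -578, attained at (-3, -3).

-578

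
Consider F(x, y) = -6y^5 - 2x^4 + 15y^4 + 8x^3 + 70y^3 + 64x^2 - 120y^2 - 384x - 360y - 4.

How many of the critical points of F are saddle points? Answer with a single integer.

F separates as a function of x plus a function of y, so ∇F=0 decouples.
∂F/∂x = -8(x - 4)(x - 3)(x + 4) = 0 at x ∈ {-4, 3, 4}; ∂F/∂y = -30(y - 3)(y - 2)(y + 1)(y + 2) = 0 at y ∈ {-2, -1, 2, 3}.
The Hessian is diagonal: diag(F_xx, F_yy). Second derivatives: F_xx(-4)=-448, F_xx(3)=56, F_xx(4)=-64; F_yy(-2)=600, F_yy(-1)=-360, F_yy(2)=360, F_yy(3)=-600.
Saddle points occur where the two diagonal entries have opposite signs: (-4, -2), (-4, 2), (3, -1), (3, 3), (4, -2), (4, 2). Count: 6.

6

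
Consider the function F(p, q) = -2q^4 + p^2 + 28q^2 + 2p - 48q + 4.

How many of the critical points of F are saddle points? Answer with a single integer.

F separates as a function of p plus a function of q, so ∇F=0 decouples.
∂F/∂p = 2(p + 1) = 0 at p ∈ {-1}; ∂F/∂q = -8(q - 2)(q - 1)(q + 3) = 0 at q ∈ {-3, 1, 2}.
The Hessian is diagonal: diag(F_pp, F_qq). Second derivatives: F_pp(-1)=2; F_qq(-3)=-160, F_qq(1)=32, F_qq(2)=-40.
Saddle points occur where the two diagonal entries have opposite signs: (-1, -3), (-1, 2). Count: 2.

2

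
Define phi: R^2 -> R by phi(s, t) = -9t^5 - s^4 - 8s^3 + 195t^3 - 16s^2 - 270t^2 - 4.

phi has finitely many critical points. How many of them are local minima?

phi separates as a function of s plus a function of t, so ∇phi=0 decouples.
∂phi/∂s = -4s(s + 2)(s + 4) = 0 at s ∈ {-4, -2, 0}; ∂phi/∂t = -45t(t - 3)(t - 1)(t + 4) = 0 at t ∈ {-4, 0, 1, 3}.
The Hessian is diagonal: diag(phi_ss, phi_tt). Second derivatives: phi_ss(-4)=-32, phi_ss(-2)=16, phi_ss(0)=-32; phi_tt(-4)=6300, phi_tt(0)=-540, phi_tt(1)=450, phi_tt(3)=-1890.
Local minima occur where both diagonal entries positive: (-2, -4), (-2, 1). Count: 2.

2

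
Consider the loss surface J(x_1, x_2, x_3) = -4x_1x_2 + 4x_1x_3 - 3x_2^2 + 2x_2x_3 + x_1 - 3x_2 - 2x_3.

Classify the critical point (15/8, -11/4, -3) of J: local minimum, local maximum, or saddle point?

saddle point

The Hessian is constant: H = [[0, -4, 4], [-4, -6, 2], [4, 2, 0]].
Leading principal minors: Δ₁ = 0, Δ₂ = -16, Δ₃ = 32.
The minors fit neither the all-positive nor the alternating-sign pattern, so H is indefinite: a saddle point.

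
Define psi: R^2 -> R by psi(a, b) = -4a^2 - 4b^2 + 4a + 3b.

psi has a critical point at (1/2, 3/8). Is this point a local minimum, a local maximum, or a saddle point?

local maximum

The Hessian of psi is constant: H = [[-8, 0], [0, -8]].
det(H) = (-8)·(-8) − 0² = 64.
det(H) > 0 and tr(H) = -16 < 0, so H is negative definite and the point is a local maximum.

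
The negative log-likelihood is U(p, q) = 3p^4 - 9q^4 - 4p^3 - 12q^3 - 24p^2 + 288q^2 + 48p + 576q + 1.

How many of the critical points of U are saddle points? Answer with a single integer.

U separates as a function of p plus a function of q, so ∇U=0 decouples.
∂U/∂p = 12(p - 2)(p - 1)(p + 2) = 0 at p ∈ {-2, 1, 2}; ∂U/∂q = -36(q - 4)(q + 1)(q + 4) = 0 at q ∈ {-4, -1, 4}.
The Hessian is diagonal: diag(U_pp, U_qq). Second derivatives: U_pp(-2)=144, U_pp(1)=-36, U_pp(2)=48; U_qq(-4)=-864, U_qq(-1)=540, U_qq(4)=-1440.
Saddle points occur where the two diagonal entries have opposite signs: (-2, -4), (-2, 4), (1, -1), (2, -4), (2, 4). Count: 5.

5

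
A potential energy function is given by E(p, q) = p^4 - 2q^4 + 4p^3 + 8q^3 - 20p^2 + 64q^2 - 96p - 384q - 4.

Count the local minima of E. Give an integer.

2

E separates as a function of p plus a function of q, so ∇E=0 decouples.
∂E/∂p = 4(p - 3)(p + 2)(p + 4) = 0 at p ∈ {-4, -2, 3}; ∂E/∂q = -8(q - 4)(q - 3)(q + 4) = 0 at q ∈ {-4, 3, 4}.
The Hessian is diagonal: diag(E_pp, E_qq). Second derivatives: E_pp(-4)=56, E_pp(-2)=-40, E_pp(3)=140; E_qq(-4)=-448, E_qq(3)=56, E_qq(4)=-64.
Local minima occur where both diagonal entries positive: (-4, 3), (3, 3). Count: 2.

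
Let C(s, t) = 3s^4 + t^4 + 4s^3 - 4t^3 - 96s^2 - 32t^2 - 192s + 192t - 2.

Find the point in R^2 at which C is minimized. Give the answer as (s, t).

C(s,t) separates as P(s) + Q(t) − 2, so its minimum is min P + min Q − 2.
P'(s) = 12(s - 4)(s + 1)(s + 4) vanishes at s ∈ {-4, -1, 4}; Q'(t) = 4(t - 4)(t - 3)(t + 4) vanishes at t ∈ {-4, 3, 4}.
Local minima of P (where P''>0): P(-4)=-256, P(4)=-1280. Local minima of Q: Q(-4)=-768, Q(4)=256.
So the global minimum of C is P(4) + Q(-4) − 2 = -1280 − 768 − 2 = -2050, attained at (4, -4).

(4, -4)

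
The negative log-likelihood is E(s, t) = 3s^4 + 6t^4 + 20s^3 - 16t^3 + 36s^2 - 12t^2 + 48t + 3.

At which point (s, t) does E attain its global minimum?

E(s,t) separates as P(s) + Q(t) + 3, so its minimum is min P + min Q + 3.
P'(s) = 12s(s + 2)(s + 3) vanishes at s ∈ {-3, -2, 0}; Q'(t) = 24(t - 2)(t - 1)(t + 1) vanishes at t ∈ {-1, 1, 2}.
Local minima of P (where P''>0): P(-3)=27, P(0)=0. Local minima of Q: Q(-1)=-38, Q(2)=16.
So the global minimum of E is P(0) + Q(-1) + 3 = 0 − 38 + 3 = -35, attained at (0, -1).

(0, -1)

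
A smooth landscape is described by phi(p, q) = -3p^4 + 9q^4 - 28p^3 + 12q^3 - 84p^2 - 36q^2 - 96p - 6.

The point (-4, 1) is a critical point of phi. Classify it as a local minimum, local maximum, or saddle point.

The mixed partial ∂²phi/∂p∂q is 0, so the Hessian at any point is diag(phi_pp, phi_qq) = diag(-12(3p^2 + 14p + 14), 36(3q^2 + 2q - 2)).
At (-4, 1): H = diag(-72, 108).
The eigenvalues have opposite signs, so H is indefinite: a saddle point.

saddle point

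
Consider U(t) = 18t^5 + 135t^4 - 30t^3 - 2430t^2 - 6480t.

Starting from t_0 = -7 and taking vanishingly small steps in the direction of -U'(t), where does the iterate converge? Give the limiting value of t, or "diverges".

diverges

U'(t) = 90(t - 3)(t + 2)(t + 3)(t + 4), so U'(-7) = 54000.
Gradient descent moves in the -U' direction, i.e. t is decreasing.
There is no critical point below t=-7, and U' keeps the same sign, so the iterate runs off to −∞.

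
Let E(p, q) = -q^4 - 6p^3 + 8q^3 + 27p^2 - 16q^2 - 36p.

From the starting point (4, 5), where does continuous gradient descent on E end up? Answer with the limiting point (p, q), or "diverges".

E is separable, so gradient descent decouples: p follows -∂E/∂p, q follows -∂E/∂q.
∂E/∂p = -18(p - 2)(p - 1); at p=4 this is -108, so p increases.
∂E/∂q = -4q(q - 4)(q - 2); at q=5 this is -60, so q increases.
The p-coordinate has no critical point in that direction and runs off to infinity.

diverges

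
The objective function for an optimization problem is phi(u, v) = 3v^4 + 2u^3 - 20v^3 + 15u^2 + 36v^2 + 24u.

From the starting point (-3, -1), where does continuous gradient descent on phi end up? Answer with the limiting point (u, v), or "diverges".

(-1, 0)

phi is separable, so gradient descent decouples: u follows -∂phi/∂u, v follows -∂phi/∂v.
∂phi/∂u = 6(u + 1)(u + 4); at u=-3 this is -12, so u increases.
∂phi/∂v = 12v(v - 3)(v - 2); at v=-1 this is -144, so v increases.
u converges to its nearest critical value -1 (a local min of the u-part); v converges to 0. The iterate converges to (-1, 0).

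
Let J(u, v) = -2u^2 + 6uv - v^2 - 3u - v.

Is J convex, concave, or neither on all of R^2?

J is quadratic, so its Hessian is the constant matrix H = [[-4, 6], [6, -2]].
det(H) = -28, tr(H) = -6.
det(H) < 0, so H is indefinite: neither convex nor concave.

neither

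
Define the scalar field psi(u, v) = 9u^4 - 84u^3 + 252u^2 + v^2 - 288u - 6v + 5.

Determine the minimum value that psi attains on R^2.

-196

psi(u,v) separates as P(u) + Q(v) + 5, so its minimum is min P + min Q + 5.
P'(u) = 36(u - 4)(u - 2)(u - 1) vanishes at u ∈ {1, 2, 4}; Q'(v) = 2v - 6 vanishes at v ∈ {3}.
Local minima of P (where P''>0): P(1)=-111, P(4)=-192. Local minima of Q: Q(3)=-9.
So the global minimum of psi is P(4) + Q(3) + 5 = -192 − 9 + 5 = -196, attained at (4, 3).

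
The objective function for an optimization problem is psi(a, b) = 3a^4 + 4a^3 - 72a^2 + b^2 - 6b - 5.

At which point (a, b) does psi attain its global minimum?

psi(a,b) separates as P(a) + Q(b) − 5, so its minimum is min P + min Q − 5.
P'(a) = 12a(a - 3)(a + 4) vanishes at a ∈ {-4, 0, 3}; Q'(b) = 2b - 6 vanishes at b ∈ {3}.
Local minima of P (where P''>0): P(-4)=-640, P(3)=-297. Local minima of Q: Q(3)=-9.
So the global minimum of psi is P(-4) + Q(3) − 5 = -640 − 9 − 5 = -654, attained at (-4, 3).

(-4, 3)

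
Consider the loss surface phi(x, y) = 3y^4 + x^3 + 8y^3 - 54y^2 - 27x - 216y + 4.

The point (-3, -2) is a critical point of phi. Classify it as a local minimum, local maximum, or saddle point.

local maximum

The mixed partial ∂²phi/∂x∂y is 0, so the Hessian at any point is diag(phi_xx, phi_yy) = diag(6x, 12(3y^2 + 4y - 9)).
At (-3, -2): H = diag(-18, -60).
Both eigenvalues are negative, so H is negative definite: a local maximum.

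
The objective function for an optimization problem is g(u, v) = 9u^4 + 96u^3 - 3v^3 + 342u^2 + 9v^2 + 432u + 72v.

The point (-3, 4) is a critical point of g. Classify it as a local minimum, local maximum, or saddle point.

The mixed partial ∂²g/∂u∂v is 0, so the Hessian at any point is diag(g_uu, g_vv) = diag(36(3u^2 + 16u + 19), 18(-v + 1)).
At (-3, 4): H = diag(-72, -54).
Both eigenvalues are negative, so H is negative definite: a local maximum.

local maximum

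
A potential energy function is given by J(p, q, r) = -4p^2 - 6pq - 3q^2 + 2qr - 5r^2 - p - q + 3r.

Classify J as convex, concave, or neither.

concave

J is quadratic, so its Hessian is the constant matrix H = [[-8, -6, 0], [-6, -6, 2], [0, 2, -10]].
Leading principal minors: -8, 12, -88.
Signs alternate −, +, − ⇒ H ≺ 0 ⇒ concave.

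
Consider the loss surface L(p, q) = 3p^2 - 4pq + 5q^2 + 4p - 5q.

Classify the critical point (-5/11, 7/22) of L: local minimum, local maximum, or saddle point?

local minimum

The Hessian of L is constant: H = [[6, -4], [-4, 10]].
det(H) = 6·10 − (-4)² = 44.
det(H) > 0 and tr(H) = 16 > 0, so H is positive definite and the point is a local minimum.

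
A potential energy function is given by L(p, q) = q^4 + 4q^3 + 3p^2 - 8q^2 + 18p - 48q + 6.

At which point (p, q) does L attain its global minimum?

(-3, 2)

L(p,q) separates as A(p) + B(q) + 6, so its minimum is min A + min B + 6.
A'(p) = 6p + 18 vanishes at p ∈ {-3}; B'(q) = 4(q - 2)(q + 2)(q + 3) vanishes at q ∈ {-3, -2, 2}.
Local minima of A (where A''>0): A(-3)=-27. Local minima of B: B(-3)=45, B(2)=-80.
So the global minimum of L is A(-3) + B(2) + 6 = -27 − 80 + 6 = -101, attained at (-3, 2).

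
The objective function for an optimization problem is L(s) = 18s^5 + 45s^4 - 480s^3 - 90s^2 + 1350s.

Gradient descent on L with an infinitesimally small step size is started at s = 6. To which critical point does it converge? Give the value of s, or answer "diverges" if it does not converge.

3

L'(s) = 90(s - 3)(s - 1)(s + 1)(s + 5), so L'(6) = 103950.
Gradient descent moves in the -L' direction, i.e. s is decreasing.
The nearest critical point in that direction is s = 3, where L'' = 5760 > 0 (a local minimum). The iterate converges there.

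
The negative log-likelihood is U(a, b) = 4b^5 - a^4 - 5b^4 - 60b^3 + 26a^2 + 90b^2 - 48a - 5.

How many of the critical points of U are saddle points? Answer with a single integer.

6

U separates as a function of a plus a function of b, so ∇U=0 decouples.
∂U/∂a = -4(a - 3)(a - 1)(a + 4) = 0 at a ∈ {-4, 1, 3}; ∂U/∂b = 20b(b - 3)(b - 1)(b + 3) = 0 at b ∈ {-3, 0, 1, 3}.
The Hessian is diagonal: diag(U_aa, U_bb). Second derivatives: U_aa(-4)=-140, U_aa(1)=40, U_aa(3)=-56; U_bb(-3)=-1440, U_bb(0)=180, U_bb(1)=-160, U_bb(3)=720.
Saddle points occur where the two diagonal entries have opposite signs: (-4, 0), (-4, 3), (1, -3), (1, 1), (3, 0), (3, 3). Count: 6.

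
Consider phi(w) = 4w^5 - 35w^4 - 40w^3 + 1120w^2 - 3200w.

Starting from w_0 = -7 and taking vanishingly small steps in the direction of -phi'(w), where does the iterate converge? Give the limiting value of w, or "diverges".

phi'(w) = 20(w - 5)(w - 4)(w - 2)(w + 4), so phi'(-7) = 71280.
Gradient descent moves in the -phi' direction, i.e. w is decreasing.
There is no critical point below w=-7, and phi' keeps the same sign, so the iterate runs off to −∞.

diverges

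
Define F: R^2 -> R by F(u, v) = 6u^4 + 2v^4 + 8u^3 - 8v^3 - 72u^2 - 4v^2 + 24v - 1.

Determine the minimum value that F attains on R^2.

F(u,v) separates as P(u) + Q(v) − 1, so its minimum is min P + min Q − 1.
P'(u) = 24u(u - 2)(u + 3) vanishes at u ∈ {-3, 0, 2}; Q'(v) = 8(v - 3)(v - 1)(v + 1) vanishes at v ∈ {-1, 1, 3}.
Local minima of P (where P''>0): P(-3)=-378, P(2)=-128. Local minima of Q: Q(-1)=-18, Q(3)=-18.
So the global minimum of F is P(-3) + Q(-1) − 1 = -378 − 18 − 1 = -397, attained at (-3, -1).

-397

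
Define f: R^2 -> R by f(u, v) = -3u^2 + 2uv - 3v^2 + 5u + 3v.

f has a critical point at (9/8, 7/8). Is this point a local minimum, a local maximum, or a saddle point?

local maximum

The Hessian of f is constant: H = [[-6, 2], [2, -6]].
det(H) = (-6)·(-6) − 2² = 32.
det(H) > 0 and tr(H) = -12 < 0, so H is negative definite and the point is a local maximum.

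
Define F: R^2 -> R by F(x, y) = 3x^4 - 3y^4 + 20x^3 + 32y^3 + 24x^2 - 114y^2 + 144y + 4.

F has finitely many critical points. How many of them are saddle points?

F separates as a function of x plus a function of y, so ∇F=0 decouples.
∂F/∂x = 12x(x + 1)(x + 4) = 0 at x ∈ {-4, -1, 0}; ∂F/∂y = -12(y - 4)(y - 3)(y - 1) = 0 at y ∈ {1, 3, 4}.
The Hessian is diagonal: diag(F_xx, F_yy). Second derivatives: F_xx(-4)=144, F_xx(-1)=-36, F_xx(0)=48; F_yy(1)=-72, F_yy(3)=24, F_yy(4)=-36.
Saddle points occur where the two diagonal entries have opposite signs: (-4, 1), (-4, 4), (-1, 3), (0, 1), (0, 4). Count: 5.

5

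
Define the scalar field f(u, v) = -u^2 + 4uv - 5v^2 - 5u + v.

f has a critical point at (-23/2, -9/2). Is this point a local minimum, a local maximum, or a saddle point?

local maximum

The Hessian of f is constant: H = [[-2, 4], [4, -10]].
det(H) = (-2)·(-10) − 4² = 4.
det(H) > 0 and tr(H) = -12 < 0, so H is negative definite and the point is a local maximum.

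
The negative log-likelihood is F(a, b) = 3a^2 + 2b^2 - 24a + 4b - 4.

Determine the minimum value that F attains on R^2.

F(a,b) separates as P(a) + Q(b) − 4, so its minimum is min P + min Q − 4.
P'(a) = 6a - 24 vanishes at a ∈ {4}; Q'(b) = 4b + 4 vanishes at b ∈ {-1}.
Local minima of P (where P''>0): P(4)=-48. Local minima of Q: Q(-1)=-2.
So the global minimum of F is P(4) + Q(-1) − 4 = -48 − 2 − 4 = -54, attained at (4, -1).

-54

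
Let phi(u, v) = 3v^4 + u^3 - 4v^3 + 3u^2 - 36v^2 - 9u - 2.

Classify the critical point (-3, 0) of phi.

local maximum

The mixed partial ∂²phi/∂u∂v is 0, so the Hessian at any point is diag(phi_uu, phi_vv) = diag(6(u + 1), 12(3v^2 - 2v - 6)).
At (-3, 0): H = diag(-12, -72).
Both eigenvalues are negative, so H is negative definite: a local maximum.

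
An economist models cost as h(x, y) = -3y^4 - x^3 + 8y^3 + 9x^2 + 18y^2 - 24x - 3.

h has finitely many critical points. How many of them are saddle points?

3

h separates as a function of x plus a function of y, so ∇h=0 decouples.
∂h/∂x = -3(x - 4)(x - 2) = 0 at x ∈ {2, 4}; ∂h/∂y = -12y(y - 3)(y + 1) = 0 at y ∈ {-1, 0, 3}.
The Hessian is diagonal: diag(h_xx, h_yy). Second derivatives: h_xx(2)=6, h_xx(4)=-6; h_yy(-1)=-48, h_yy(0)=36, h_yy(3)=-144.
Saddle points occur where the two diagonal entries have opposite signs: (2, -1), (2, 3), (4, 0). Count: 3.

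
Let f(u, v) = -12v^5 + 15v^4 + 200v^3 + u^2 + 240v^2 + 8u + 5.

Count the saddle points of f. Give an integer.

2

f separates as a function of u plus a function of v, so ∇f=0 decouples.
∂f/∂u = 2(u + 4) = 0 at u ∈ {-4}; ∂f/∂v = -60v(v - 4)(v + 1)(v + 2) = 0 at v ∈ {-2, -1, 0, 4}.
The Hessian is diagonal: diag(f_uu, f_vv). Second derivatives: f_uu(-4)=2; f_vv(-2)=720, f_vv(-1)=-300, f_vv(0)=480, f_vv(4)=-7200.
Saddle points occur where the two diagonal entries have opposite signs: (-4, -1), (-4, 4). Count: 2.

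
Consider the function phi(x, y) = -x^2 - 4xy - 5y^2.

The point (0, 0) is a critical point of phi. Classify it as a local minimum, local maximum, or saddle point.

local maximum

The Hessian of phi is constant: H = [[-2, -4], [-4, -10]].
det(H) = (-2)·(-10) − (-4)² = 4.
det(H) > 0 and tr(H) = -12 < 0, so H is negative definite and the point is a local maximum.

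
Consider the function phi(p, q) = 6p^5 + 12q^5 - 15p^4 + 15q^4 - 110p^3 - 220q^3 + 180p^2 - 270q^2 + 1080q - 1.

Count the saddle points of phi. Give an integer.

phi separates as a function of p plus a function of q, so ∇phi=0 decouples.
∂phi/∂p = 30p(p - 4)(p - 1)(p + 3) = 0 at p ∈ {-3, 0, 1, 4}; ∂phi/∂q = 60(q - 3)(q - 1)(q + 2)(q + 3) = 0 at q ∈ {-3, -2, 1, 3}.
The Hessian is diagonal: diag(phi_pp, phi_qq). Second derivatives: phi_pp(-3)=-2520, phi_pp(0)=360, phi_pp(1)=-360, phi_pp(4)=2520; phi_qq(-3)=-1440, phi_qq(-2)=900, phi_qq(1)=-1440, phi_qq(3)=3600.
Saddle points occur where the two diagonal entries have opposite signs: (-3, -2), (-3, 3), (0, -3), (0, 1), (1, -2), (1, 3), (4, -3), (4, 1). Count: 8.

8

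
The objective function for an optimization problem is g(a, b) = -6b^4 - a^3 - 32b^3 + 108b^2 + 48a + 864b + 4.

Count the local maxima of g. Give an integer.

2

g separates as a function of a plus a function of b, so ∇g=0 decouples.
∂g/∂a = -3(a - 4)(a + 4) = 0 at a ∈ {-4, 4}; ∂g/∂b = -24(b - 3)(b + 3)(b + 4) = 0 at b ∈ {-4, -3, 3}.
The Hessian is diagonal: diag(g_aa, g_bb). Second derivatives: g_aa(-4)=24, g_aa(4)=-24; g_bb(-4)=-168, g_bb(-3)=144, g_bb(3)=-1008.
Local maxima occur where both diagonal entries negative: (4, -4), (4, 3). Count: 2.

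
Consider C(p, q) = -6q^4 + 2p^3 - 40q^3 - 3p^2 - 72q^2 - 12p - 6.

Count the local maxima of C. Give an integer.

C separates as a function of p plus a function of q, so ∇C=0 decouples.
∂C/∂p = 6(p - 2)(p + 1) = 0 at p ∈ {-1, 2}; ∂C/∂q = -24q(q + 2)(q + 3) = 0 at q ∈ {-3, -2, 0}.
The Hessian is diagonal: diag(C_pp, C_qq). Second derivatives: C_pp(-1)=-18, C_pp(2)=18; C_qq(-3)=-72, C_qq(-2)=48, C_qq(0)=-144.
Local maxima occur where both diagonal entries negative: (-1, -3), (-1, 0). Count: 2.

2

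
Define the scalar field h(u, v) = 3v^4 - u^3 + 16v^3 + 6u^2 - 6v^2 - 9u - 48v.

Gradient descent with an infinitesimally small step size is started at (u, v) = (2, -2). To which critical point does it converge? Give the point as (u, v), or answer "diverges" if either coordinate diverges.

h is separable, so gradient descent decouples: u follows -∂h/∂u, v follows -∂h/∂v.
∂h/∂u = -3(u - 3)(u - 1); at u=2 this is 3, so u decreases.
∂h/∂v = 12(v - 1)(v + 1)(v + 4); at v=-2 this is 72, so v decreases.
u converges to its nearest critical value 1 (a local min of the u-part); v converges to -4. The iterate converges to (1, -4).

(1, -4)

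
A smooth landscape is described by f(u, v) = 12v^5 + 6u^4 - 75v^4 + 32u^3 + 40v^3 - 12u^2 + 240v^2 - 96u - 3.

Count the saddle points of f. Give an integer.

6

f separates as a function of u plus a function of v, so ∇f=0 decouples.
∂f/∂u = 24(u - 1)(u + 1)(u + 4) = 0 at u ∈ {-4, -1, 1}; ∂f/∂v = 60v(v - 4)(v - 2)(v + 1) = 0 at v ∈ {-1, 0, 2, 4}.
The Hessian is diagonal: diag(f_uu, f_vv). Second derivatives: f_uu(-4)=360, f_uu(-1)=-144, f_uu(1)=240; f_vv(-1)=-900, f_vv(0)=480, f_vv(2)=-720, f_vv(4)=2400.
Saddle points occur where the two diagonal entries have opposite signs: (-4, -1), (-4, 2), (-1, 0), (-1, 4), (1, -1), (1, 2). Count: 6.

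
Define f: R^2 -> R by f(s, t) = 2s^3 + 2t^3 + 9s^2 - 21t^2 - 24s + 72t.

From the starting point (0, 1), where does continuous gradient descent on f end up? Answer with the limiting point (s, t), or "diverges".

f is separable, so gradient descent decouples: s follows -∂f/∂s, t follows -∂f/∂t.
∂f/∂s = 6(s - 1)(s + 4); at s=0 this is -24, so s increases.
∂f/∂t = 6(t - 4)(t - 3); at t=1 this is 36, so t decreases.
The t-coordinate has no critical point in that direction and runs off to infinity.

diverges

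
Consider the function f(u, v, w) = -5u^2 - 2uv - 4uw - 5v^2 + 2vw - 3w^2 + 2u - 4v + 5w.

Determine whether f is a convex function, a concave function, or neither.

concave

f is quadratic, so its Hessian is the constant matrix H = [[-10, -2, -4], [-2, -10, 2], [-4, 2, -6]].
Leading principal minors: -10, 96, -344.
Signs alternate −, +, − ⇒ H ≺ 0 ⇒ concave.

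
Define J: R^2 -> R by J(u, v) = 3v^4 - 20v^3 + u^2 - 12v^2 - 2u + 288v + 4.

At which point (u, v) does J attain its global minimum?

(1, -2)

J(u,v) separates as P(u) + Q(v) + 4, so its minimum is min P + min Q + 4.
P'(u) = 2u - 2 vanishes at u ∈ {1}; Q'(v) = 12(v - 4)(v - 3)(v + 2) vanishes at v ∈ {-2, 3, 4}.
Local minima of P (where P''>0): P(1)=-1. Local minima of Q: Q(-2)=-416, Q(4)=448.
So the global minimum of J is P(1) + Q(-2) + 4 = -1 − 416 + 4 = -413, attained at (1, -2).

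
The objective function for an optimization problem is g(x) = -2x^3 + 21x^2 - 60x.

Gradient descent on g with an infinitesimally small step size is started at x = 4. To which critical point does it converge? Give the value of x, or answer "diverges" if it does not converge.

g'(x) = -6(x - 5)(x - 2), so g'(4) = 12.
Gradient descent moves in the -g' direction, i.e. x is decreasing.
The nearest critical point in that direction is x = 2, where g'' = 18 > 0 (a local minimum). The iterate converges there.

2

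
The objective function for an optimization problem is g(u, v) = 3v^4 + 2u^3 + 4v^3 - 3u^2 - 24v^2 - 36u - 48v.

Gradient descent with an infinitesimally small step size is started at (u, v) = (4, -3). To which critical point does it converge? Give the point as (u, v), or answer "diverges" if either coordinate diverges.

(3, -2)

g is separable, so gradient descent decouples: u follows -∂g/∂u, v follows -∂g/∂v.
∂g/∂u = 6(u - 3)(u + 2); at u=4 this is 36, so u decreases.
∂g/∂v = 12(v - 2)(v + 1)(v + 2); at v=-3 this is -120, so v increases.
u converges to its nearest critical value 3 (a local min of the u-part); v converges to -2. The iterate converges to (3, -2).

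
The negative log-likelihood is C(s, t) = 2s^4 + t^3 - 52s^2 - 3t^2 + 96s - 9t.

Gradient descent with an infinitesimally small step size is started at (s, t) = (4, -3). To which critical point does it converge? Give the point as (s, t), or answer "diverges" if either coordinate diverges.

diverges

C is separable, so gradient descent decouples: s follows -∂C/∂s, t follows -∂C/∂t.
∂C/∂s = 8(s - 3)(s - 1)(s + 4); at s=4 this is 192, so s decreases.
∂C/∂t = 3(t - 3)(t + 1); at t=-3 this is 36, so t decreases.
The t-coordinate has no critical point in that direction and runs off to infinity.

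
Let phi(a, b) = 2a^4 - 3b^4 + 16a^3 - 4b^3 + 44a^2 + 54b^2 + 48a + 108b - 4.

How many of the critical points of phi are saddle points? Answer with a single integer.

phi separates as a function of a plus a function of b, so ∇phi=0 decouples.
∂phi/∂a = 8(a + 1)(a + 2)(a + 3) = 0 at a ∈ {-3, -2, -1}; ∂phi/∂b = -12(b - 3)(b + 1)(b + 3) = 0 at b ∈ {-3, -1, 3}.
The Hessian is diagonal: diag(phi_aa, phi_bb). Second derivatives: phi_aa(-3)=16, phi_aa(-2)=-8, phi_aa(-1)=16; phi_bb(-3)=-144, phi_bb(-1)=96, phi_bb(3)=-288.
Saddle points occur where the two diagonal entries have opposite signs: (-3, -3), (-3, 3), (-2, -1), (-1, -3), (-1, 3). Count: 5.

5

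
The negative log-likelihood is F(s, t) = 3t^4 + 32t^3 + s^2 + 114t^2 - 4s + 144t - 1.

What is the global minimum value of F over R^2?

-64

F(s,t) separates as P(s) + Q(t) − 1, so its minimum is min P + min Q − 1.
P'(s) = 2s - 4 vanishes at s ∈ {2}; Q'(t) = 12(t + 1)(t + 3)(t + 4) vanishes at t ∈ {-4, -3, -1}.
Local minima of P (where P''>0): P(2)=-4. Local minima of Q: Q(-4)=-32, Q(-1)=-59.
So the global minimum of F is P(2) + Q(-1) − 1 = -4 − 59 − 1 = -64, attained at (2, -1).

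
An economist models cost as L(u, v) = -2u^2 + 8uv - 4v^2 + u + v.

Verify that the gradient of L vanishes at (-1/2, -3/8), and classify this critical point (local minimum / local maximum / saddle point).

saddle point

∇L = (-4u + 8v + 1, 8u - 8v + 1); substituting (-1/2, -3/8) gives ∇L = (0, 0), so (-1/2, -3/8) is indeed a critical point.
The Hessian of L is constant: H = [[-4, 8], [8, -8]].
det(H) = (-4)·(-8) − 8² = -32.
Since det(H) < 0, H is indefinite and the critical point is a saddle point.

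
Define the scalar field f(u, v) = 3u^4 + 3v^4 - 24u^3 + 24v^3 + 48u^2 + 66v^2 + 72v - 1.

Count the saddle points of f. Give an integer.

4

f separates as a function of u plus a function of v, so ∇f=0 decouples.
∂f/∂u = 12u(u - 4)(u - 2) = 0 at u ∈ {0, 2, 4}; ∂f/∂v = 12(v + 1)(v + 2)(v + 3) = 0 at v ∈ {-3, -2, -1}.
The Hessian is diagonal: diag(f_uu, f_vv). Second derivatives: f_uu(0)=96, f_uu(2)=-48, f_uu(4)=96; f_vv(-3)=24, f_vv(-2)=-12, f_vv(-1)=24.
Saddle points occur where the two diagonal entries have opposite signs: (0, -2), (2, -3), (2, -1), (4, -2). Count: 4.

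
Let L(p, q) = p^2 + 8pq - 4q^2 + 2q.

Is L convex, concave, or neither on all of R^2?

L is quadratic, so its Hessian is the constant matrix H = [[2, 8], [8, -8]].
det(H) = -80, tr(H) = -6.
det(H) < 0, so H is indefinite: neither convex nor concave.

neither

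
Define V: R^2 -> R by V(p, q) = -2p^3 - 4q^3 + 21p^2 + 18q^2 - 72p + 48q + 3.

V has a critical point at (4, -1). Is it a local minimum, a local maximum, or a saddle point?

saddle point

The mixed partial ∂²V/∂p∂q is 0, so the Hessian at any point is diag(V_pp, V_qq) = diag(6(-2p + 7), 12(-2q + 3)).
At (4, -1): H = diag(-6, 60).
The eigenvalues have opposite signs, so H is indefinite: a saddle point.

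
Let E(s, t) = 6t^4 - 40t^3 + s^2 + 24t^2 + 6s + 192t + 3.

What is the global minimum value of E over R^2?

E(s,t) separates as P(s) + Q(t) + 3, so its minimum is min P + min Q + 3.
P'(s) = 2s + 6 vanishes at s ∈ {-3}; Q'(t) = 24(t - 4)(t - 2)(t + 1) vanishes at t ∈ {-1, 2, 4}.
Local minima of P (where P''>0): P(-3)=-9. Local minima of Q: Q(-1)=-122, Q(4)=128.
So the global minimum of E is P(-3) + Q(-1) + 3 = -9 − 122 + 3 = -128, attained at (-3, -1).

-128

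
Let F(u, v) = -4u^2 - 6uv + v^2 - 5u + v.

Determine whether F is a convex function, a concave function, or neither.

F is quadratic, so its Hessian is the constant matrix H = [[-8, -6], [-6, 2]].
det(H) = -52, tr(H) = -6.
det(H) < 0, so H is indefinite: neither convex nor concave.

neither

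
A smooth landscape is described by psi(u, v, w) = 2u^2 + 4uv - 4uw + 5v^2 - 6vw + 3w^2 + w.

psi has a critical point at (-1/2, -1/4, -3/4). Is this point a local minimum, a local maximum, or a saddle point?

The Hessian is constant: H = [[4, 4, -4], [4, 10, -6], [-4, -6, 6]].
Leading principal minors: Δ₁ = 4, Δ₂ = 24, Δ₃ = 32.
All leading minors are positive, so H is positive definite: a local minimum.

local minimum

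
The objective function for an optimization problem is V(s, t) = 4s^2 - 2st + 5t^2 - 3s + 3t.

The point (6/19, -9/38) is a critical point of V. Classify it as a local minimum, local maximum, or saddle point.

The Hessian of V is constant: H = [[8, -2], [-2, 10]].
det(H) = 8·10 − (-2)² = 76.
det(H) > 0 and tr(H) = 18 > 0, so H is positive definite and the point is a local minimum.

local minimum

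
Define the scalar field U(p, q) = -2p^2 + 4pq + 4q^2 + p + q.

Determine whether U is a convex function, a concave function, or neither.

neither

U is quadratic, so its Hessian is the constant matrix H = [[-4, 4], [4, 8]].
det(H) = -48, tr(H) = 4.
det(H) < 0, so H is indefinite: neither convex nor concave.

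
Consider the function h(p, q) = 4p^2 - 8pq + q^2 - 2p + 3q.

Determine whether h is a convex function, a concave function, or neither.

neither

h is quadratic, so its Hessian is the constant matrix H = [[8, -8], [-8, 2]].
det(H) = -48, tr(H) = 10.
det(H) < 0, so H is indefinite: neither convex nor concave.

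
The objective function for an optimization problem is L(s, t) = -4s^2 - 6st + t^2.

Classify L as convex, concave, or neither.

L is quadratic, so its Hessian is the constant matrix H = [[-8, -6], [-6, 2]].
det(H) = -52, tr(H) = -6.
det(H) < 0, so H is indefinite: neither convex nor concave.

neither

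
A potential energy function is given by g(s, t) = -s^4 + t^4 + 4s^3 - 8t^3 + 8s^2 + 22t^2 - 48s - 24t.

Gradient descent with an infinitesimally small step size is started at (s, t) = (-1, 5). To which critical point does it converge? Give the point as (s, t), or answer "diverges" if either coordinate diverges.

g is separable, so gradient descent decouples: s follows -∂g/∂s, t follows -∂g/∂t.
∂g/∂s = -4(s - 3)(s - 2)(s + 2); at s=-1 this is -48, so s increases.
∂g/∂t = 4(t - 3)(t - 2)(t - 1); at t=5 this is 96, so t decreases.
s converges to its nearest critical value 2 (a local min of the s-part); t converges to 3. The iterate converges to (2, 3).

(2, 3)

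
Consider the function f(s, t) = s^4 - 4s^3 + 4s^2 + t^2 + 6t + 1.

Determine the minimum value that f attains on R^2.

f(s,t) separates as P(s) + Q(t) + 1, so its minimum is min P + min Q + 1.
P'(s) = 4s(s - 2)(s - 1) vanishes at s ∈ {0, 1, 2}; Q'(t) = 2(t + 3) vanishes at t ∈ {-3}.
Local minima of P (where P''>0): P(0)=0, P(2)=0. Local minima of Q: Q(-3)=-9.
So the global minimum of f is P(0) + Q(-3) + 1 = 0 − 9 + 1 = -8, attained at (0, -3).

-8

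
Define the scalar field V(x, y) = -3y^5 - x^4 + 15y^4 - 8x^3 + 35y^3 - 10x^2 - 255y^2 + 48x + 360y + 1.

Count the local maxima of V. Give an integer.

V separates as a function of x plus a function of y, so ∇V=0 decouples.
∂V/∂x = -4(x - 1)(x + 3)(x + 4) = 0 at x ∈ {-4, -3, 1}; ∂V/∂y = -15(y - 4)(y - 2)(y - 1)(y + 3) = 0 at y ∈ {-3, 1, 2, 4}.
The Hessian is diagonal: diag(V_xx, V_yy). Second derivatives: V_xx(-4)=-20, V_xx(-3)=16, V_xx(1)=-80; V_yy(-3)=2100, V_yy(1)=-180, V_yy(2)=150, V_yy(4)=-630.
Local maxima occur where both diagonal entries negative: (-4, 1), (-4, 4), (1, 1), (1, 4). Count: 4.

4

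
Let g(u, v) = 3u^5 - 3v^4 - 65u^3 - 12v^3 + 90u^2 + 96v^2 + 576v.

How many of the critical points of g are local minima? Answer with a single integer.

2

g separates as a function of u plus a function of v, so ∇g=0 decouples.
∂g/∂u = 15u(u - 3)(u - 1)(u + 4) = 0 at u ∈ {-4, 0, 1, 3}; ∂g/∂v = -12(v - 4)(v + 3)(v + 4) = 0 at v ∈ {-4, -3, 4}.
The Hessian is diagonal: diag(g_uu, g_vv). Second derivatives: g_uu(-4)=-2100, g_uu(0)=180, g_uu(1)=-150, g_uu(3)=630; g_vv(-4)=-96, g_vv(-3)=84, g_vv(4)=-672.
Local minima occur where both diagonal entries positive: (0, -3), (3, -3). Count: 2.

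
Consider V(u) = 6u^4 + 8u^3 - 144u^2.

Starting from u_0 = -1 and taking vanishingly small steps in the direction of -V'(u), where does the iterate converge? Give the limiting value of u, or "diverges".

V'(u) = 24u(u - 3)(u + 4), so V'(-1) = 288.
Gradient descent moves in the -V' direction, i.e. u is decreasing.
The nearest critical point in that direction is u = -4, where V'' = 672 > 0 (a local minimum). The iterate converges there.

-4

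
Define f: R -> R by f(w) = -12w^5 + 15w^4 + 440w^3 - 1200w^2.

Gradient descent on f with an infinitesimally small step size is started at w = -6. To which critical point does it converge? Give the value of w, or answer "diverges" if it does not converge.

f'(w) = -60w(w - 4)(w - 2)(w + 5), so f'(-6) = -28800.
Gradient descent moves in the -f' direction, i.e. w is increasing.
The nearest critical point in that direction is w = -5, where f'' = 18900 > 0 (a local minimum). The iterate converges there.

-5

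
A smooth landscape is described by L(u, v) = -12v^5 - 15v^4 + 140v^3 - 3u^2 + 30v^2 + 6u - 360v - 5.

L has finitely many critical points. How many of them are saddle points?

L separates as a function of u plus a function of v, so ∇L=0 decouples.
∂L/∂u = -6(u - 1) = 0 at u ∈ {1}; ∂L/∂v = -60(v - 2)(v - 1)(v + 1)(v + 3) = 0 at v ∈ {-3, -1, 1, 2}.
The Hessian is diagonal: diag(L_uu, L_vv). Second derivatives: L_uu(1)=-6; L_vv(-3)=2400, L_vv(-1)=-720, L_vv(1)=480, L_vv(2)=-900.
Saddle points occur where the two diagonal entries have opposite signs: (1, -3), (1, 1). Count: 2.

2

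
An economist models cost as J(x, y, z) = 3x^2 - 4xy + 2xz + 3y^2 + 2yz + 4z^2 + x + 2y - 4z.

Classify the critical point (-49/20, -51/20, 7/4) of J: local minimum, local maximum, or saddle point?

local minimum

The Hessian is constant: H = [[6, -4, 2], [-4, 6, 2], [2, 2, 8]].
Leading principal minors: Δ₁ = 6, Δ₂ = 20, Δ₃ = 80.
All leading minors are positive, so H is positive definite: a local minimum.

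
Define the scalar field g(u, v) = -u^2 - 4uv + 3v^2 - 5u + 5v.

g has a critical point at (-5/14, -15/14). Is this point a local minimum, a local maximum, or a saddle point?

The Hessian of g is constant: H = [[-2, -4], [-4, 6]].
det(H) = (-2)·6 − (-4)² = -28.
Since det(H) < 0, H is indefinite and the critical point is a saddle point.

saddle point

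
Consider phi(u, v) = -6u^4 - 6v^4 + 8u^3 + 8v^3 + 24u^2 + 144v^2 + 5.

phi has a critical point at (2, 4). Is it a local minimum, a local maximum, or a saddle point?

local maximum

The mixed partial ∂²phi/∂u∂v is 0, so the Hessian at any point is diag(phi_uu, phi_vv) = diag(24(-3u^2 + 2u + 2), 24(-3v^2 + 2v + 12)).
At (2, 4): H = diag(-144, -672).
Both eigenvalues are negative, so H is negative definite: a local maximum.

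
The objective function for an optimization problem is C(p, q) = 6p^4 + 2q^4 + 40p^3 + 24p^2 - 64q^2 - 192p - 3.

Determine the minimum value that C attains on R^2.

-637

C(p,q) separates as A(p) + B(q) − 3, so its minimum is min A + min B − 3.
A'(p) = 24(p - 1)(p + 2)(p + 4) vanishes at p ∈ {-4, -2, 1}; B'(q) = 8q(q - 4)(q + 4) vanishes at q ∈ {-4, 0, 4}.
Local minima of A (where A''>0): A(-4)=128, A(1)=-122. Local minima of B: B(-4)=-512, B(4)=-512.
So the global minimum of C is A(1) + B(-4) − 3 = -122 − 512 − 3 = -637, attained at (1, -4).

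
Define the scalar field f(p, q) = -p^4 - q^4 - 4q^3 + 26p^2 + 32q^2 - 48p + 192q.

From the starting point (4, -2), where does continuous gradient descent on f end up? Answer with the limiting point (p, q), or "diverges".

f is separable, so gradient descent decouples: p follows -∂f/∂p, q follows -∂f/∂q.
∂f/∂p = -4(p - 3)(p - 1)(p + 4); at p=4 this is -96, so p increases.
∂f/∂q = -4(q - 4)(q + 3)(q + 4); at q=-2 this is 48, so q decreases.
The p-coordinate has no critical point in that direction and runs off to infinity.

diverges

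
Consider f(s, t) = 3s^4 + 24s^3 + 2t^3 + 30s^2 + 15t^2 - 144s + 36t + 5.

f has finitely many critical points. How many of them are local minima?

f separates as a function of s plus a function of t, so ∇f=0 decouples.
∂f/∂s = 12(s - 1)(s + 3)(s + 4) = 0 at s ∈ {-4, -3, 1}; ∂f/∂t = 6(t + 2)(t + 3) = 0 at t ∈ {-3, -2}.
The Hessian is diagonal: diag(f_ss, f_tt). Second derivatives: f_ss(-4)=60, f_ss(-3)=-48, f_ss(1)=240; f_tt(-3)=-6, f_tt(-2)=6.
Local minima occur where both diagonal entries positive: (-4, -2), (1, -2). Count: 2.

2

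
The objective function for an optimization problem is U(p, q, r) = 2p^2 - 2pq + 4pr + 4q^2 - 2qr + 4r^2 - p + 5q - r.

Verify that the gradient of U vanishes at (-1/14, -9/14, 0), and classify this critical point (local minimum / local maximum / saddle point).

local minimum

∇U = (4p - 2q + 4r - 1, -2p + 8q - 2r + 5, 4p - 2q + 8r - 1); substituting (-1/14, -9/14, 0) gives ∇U = (0, 0, 0), so (-1/14, -9/14, 0) is indeed a critical point.
The Hessian is constant: H = [[4, -2, 4], [-2, 8, -2], [4, -2, 8]].
Leading principal minors: Δ₁ = 4, Δ₂ = 28, Δ₃ = 112.
All leading minors are positive, so H is positive definite: a local minimum.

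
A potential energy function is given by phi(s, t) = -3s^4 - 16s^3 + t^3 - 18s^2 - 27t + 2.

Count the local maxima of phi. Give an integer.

phi separates as a function of s plus a function of t, so ∇phi=0 decouples.
∂phi/∂s = -12s(s + 1)(s + 3) = 0 at s ∈ {-3, -1, 0}; ∂phi/∂t = 3(t - 3)(t + 3) = 0 at t ∈ {-3, 3}.
The Hessian is diagonal: diag(phi_ss, phi_tt). Second derivatives: phi_ss(-3)=-72, phi_ss(-1)=24, phi_ss(0)=-36; phi_tt(-3)=-18, phi_tt(3)=18.
Local maxima occur where both diagonal entries negative: (-3, -3), (0, -3). Count: 2.

2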